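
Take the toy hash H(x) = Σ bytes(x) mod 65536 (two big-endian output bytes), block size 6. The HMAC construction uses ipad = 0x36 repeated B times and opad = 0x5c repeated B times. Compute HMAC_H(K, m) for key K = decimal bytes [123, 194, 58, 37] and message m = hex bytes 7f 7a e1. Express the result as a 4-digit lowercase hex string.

0305

Key decimal bytes [123, 194, 58, 37] = 7b c2 3a 25 is 4 bytes ≤ B = 6; zero-pad to 6 bytes: K' = 7b c2 3a 25 00 00.
K' ⊕ ipad = 4d f4 0c 13 36 36.  K' ⊕ opad = 27 9e 66 79 5c 5c.
Inner input = (K'⊕ipad) ∥ m = 4d f4 0c 13 36 36 ∥ 7f 7a e1.
Inner hash: sum = 77+244+12+19+54+54+127+122+225 = 934 → 03 a6.
Outer input = (K'⊕opad) ∥ inner = 27 9e 66 79 5c 5c ∥ 03 a6.
Outer hash (tag): sum = 39+158+102+121+92+92+3+166 = 773 → 03 05.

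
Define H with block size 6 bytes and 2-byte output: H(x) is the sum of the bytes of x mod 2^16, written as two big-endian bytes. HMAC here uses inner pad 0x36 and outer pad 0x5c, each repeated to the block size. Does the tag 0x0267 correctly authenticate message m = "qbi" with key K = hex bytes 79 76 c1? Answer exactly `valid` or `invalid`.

valid

Key hex bytes 79 76 c1 is 3 bytes ≤ B = 6; zero-pad to 6 bytes: K' = 79 76 c1 00 00 00.
K' ⊕ ipad = 4f 40 f7 36 36 36; K' ⊕ opad = 25 2a 9d 5c 5c 5c.
Inner hash: sum = 79+64+247+54+54+54+113+98+105 = 868 → 03 64.
Outer hash (recomputed tag): sum = 37+42+157+92+92+92+3+100 = 615 → 02 67.
Recomputed tag = 0267; claimed = 0267 → match.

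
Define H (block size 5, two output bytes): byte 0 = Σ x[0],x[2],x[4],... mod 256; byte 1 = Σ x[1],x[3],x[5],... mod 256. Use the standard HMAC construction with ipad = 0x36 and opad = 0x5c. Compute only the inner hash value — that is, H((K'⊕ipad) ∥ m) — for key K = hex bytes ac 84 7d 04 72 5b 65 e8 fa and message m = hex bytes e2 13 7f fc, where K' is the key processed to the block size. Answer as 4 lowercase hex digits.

Key hex bytes ac 84 7d 04 72 5b 65 e8 fa is 9 bytes > B = 5, so hash it first: H(key) = fa cb, then zero-pad to 5 bytes: K' = fa cb 00 00 00.
K' ⊕ ipad = cc fd 36 36 36.
Inner input = cc fd 36 36 36 ∥ e2 13 7f fc.
Inner hash: even-index sum = 583 mod 256 = 71; odd-index sum = 660 mod 256 = 148 → 47 94.

4794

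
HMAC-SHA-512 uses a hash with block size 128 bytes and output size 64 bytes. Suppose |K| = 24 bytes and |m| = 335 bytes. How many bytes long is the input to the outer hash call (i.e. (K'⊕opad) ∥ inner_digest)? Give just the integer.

Key is 24 ≤ 128 bytes, zero-padded: |K'| = 128.
Outer input = (K'⊕opad) ∥ H(inner) → 128 + 64 = 192 bytes.

192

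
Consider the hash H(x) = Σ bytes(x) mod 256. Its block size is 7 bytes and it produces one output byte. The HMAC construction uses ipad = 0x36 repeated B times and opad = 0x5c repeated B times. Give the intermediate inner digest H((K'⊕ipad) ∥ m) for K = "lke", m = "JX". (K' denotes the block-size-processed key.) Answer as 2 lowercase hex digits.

84

Key "lke" = 6c 6b 65 is 3 bytes ≤ B = 7; zero-pad to 7 bytes: K' = 6c 6b 65 00 00 00 00.
K' ⊕ ipad = 5a 5d 53 36 36 36 36.
Inner input = 5a 5d 53 36 36 36 36 ∥ 4a 58.
Inner hash: sum = 90+93+83+54+54+54+54+74+88 = 644; mod 256 = 132 → 84.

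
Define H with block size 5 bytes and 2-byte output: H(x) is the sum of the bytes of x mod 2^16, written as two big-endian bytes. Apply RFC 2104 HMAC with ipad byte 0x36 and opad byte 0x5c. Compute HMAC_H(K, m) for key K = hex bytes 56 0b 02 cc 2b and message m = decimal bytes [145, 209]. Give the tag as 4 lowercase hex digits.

0213

Key hex bytes 56 0b 02 cc 2b is exactly B = 5 bytes: K' = 56 0b 02 cc 2b.
K' ⊕ ipad = 60 3d 34 fa 1d.  K' ⊕ opad = 0a 57 5e 90 77.
Inner input = (K'⊕ipad) ∥ m = 60 3d 34 fa 1d ∥ 91 d1.
Inner hash: sum = 96+61+52+250+29+145+209 = 842 → 03 4a.
Outer input = (K'⊕opad) ∥ inner = 0a 57 5e 90 77 ∥ 03 4a.
Outer hash (tag): sum = 10+87+94+144+119+3+74 = 531 → 02 13.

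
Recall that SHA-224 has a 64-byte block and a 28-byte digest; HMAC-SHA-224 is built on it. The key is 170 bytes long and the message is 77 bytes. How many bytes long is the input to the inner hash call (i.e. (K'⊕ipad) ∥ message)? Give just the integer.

141

Key is 170 > 64 bytes, so it is hashed to 28 bytes then zero-padded to 64: |K'| = 64.
Inner input = (K'⊕ipad) ∥ m → 64 + 77 = 141 bytes.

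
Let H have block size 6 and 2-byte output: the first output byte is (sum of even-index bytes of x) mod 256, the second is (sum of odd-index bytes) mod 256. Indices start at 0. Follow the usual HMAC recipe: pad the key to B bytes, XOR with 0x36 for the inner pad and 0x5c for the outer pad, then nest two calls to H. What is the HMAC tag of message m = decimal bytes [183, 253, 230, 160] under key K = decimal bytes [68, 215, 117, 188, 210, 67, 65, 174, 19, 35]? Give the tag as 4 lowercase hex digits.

2d4d

Key decimal bytes [68, 215, 117, 188, 210, 67, 65, 174, 19, 35] = 44 d7 75 bc d2 43 41 ae 13 23 is 10 bytes > B = 6, so hash it first: H(key) = df a7, then zero-pad to 6 bytes: K' = df a7 00 00 00 00.
K' ⊕ ipad = e9 91 36 36 36 36.  K' ⊕ opad = 83 fb 5c 5c 5c 5c.
Inner input = (K'⊕ipad) ∥ m = e9 91 36 36 36 36 ∥ b7 fd e6 a0.
Inner hash: even-index sum = 754 mod 256 = 242; odd-index sum = 666 mod 256 = 154 → f2 9a.
Outer input = (K'⊕opad) ∥ inner = 83 fb 5c 5c 5c 5c ∥ f2 9a.
Outer hash (tag): even-index sum = 557 mod 256 = 45; odd-index sum = 589 mod 256 = 77 → 2d 4d.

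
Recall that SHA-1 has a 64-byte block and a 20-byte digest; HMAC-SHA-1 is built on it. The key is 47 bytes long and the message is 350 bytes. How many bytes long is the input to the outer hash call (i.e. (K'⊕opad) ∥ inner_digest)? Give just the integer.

Key is 47 ≤ 64 bytes, zero-padded: |K'| = 64.
Outer input = (K'⊕opad) ∥ H(inner) → 64 + 20 = 84 bytes.

84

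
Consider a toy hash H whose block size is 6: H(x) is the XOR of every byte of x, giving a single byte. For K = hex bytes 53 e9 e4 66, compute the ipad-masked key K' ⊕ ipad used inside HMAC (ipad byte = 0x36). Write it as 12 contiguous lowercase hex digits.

Key hex bytes 53 e9 e4 66 is 4 bytes ≤ B = 6; zero-pad to 6 bytes: K' = 53 e9 e4 66 00 00.
XOR each byte with 0x36: 53⊕36=65, e9⊕36=df, e4⊕36=d2, 66⊕36=50, 00⊕36=36, 00⊕36=36.

65dfd2503636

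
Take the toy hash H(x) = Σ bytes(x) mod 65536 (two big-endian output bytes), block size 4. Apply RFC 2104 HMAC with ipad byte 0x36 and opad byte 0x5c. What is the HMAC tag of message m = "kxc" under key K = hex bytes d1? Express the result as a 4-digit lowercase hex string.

0272

Key hex bytes d1 is 1 byte ≤ B = 4; zero-pad to 4 bytes: K' = d1 00 00 00.
K' ⊕ ipad = e7 36 36 36.  K' ⊕ opad = 8d 5c 5c 5c.
Inner input = (K'⊕ipad) ∥ m = e7 36 36 36 ∥ 6b 78 63.
Inner hash: sum = 231+54+54+54+107+120+99 = 719 → 02 cf.
Outer input = (K'⊕opad) ∥ inner = 8d 5c 5c 5c ∥ 02 cf.
Outer hash (tag): sum = 141+92+92+92+2+207 = 626 → 02 72.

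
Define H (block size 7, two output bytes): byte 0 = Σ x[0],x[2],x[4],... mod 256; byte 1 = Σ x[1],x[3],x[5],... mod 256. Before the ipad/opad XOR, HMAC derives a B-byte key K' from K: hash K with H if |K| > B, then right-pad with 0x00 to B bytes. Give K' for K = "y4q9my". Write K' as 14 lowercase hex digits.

793471396d7900

Key "y4q9my" = 79 34 71 39 6d 79 is 6 bytes ≤ B = 7; zero-pad to 7 bytes: K' = 79 34 71 39 6d 79 00.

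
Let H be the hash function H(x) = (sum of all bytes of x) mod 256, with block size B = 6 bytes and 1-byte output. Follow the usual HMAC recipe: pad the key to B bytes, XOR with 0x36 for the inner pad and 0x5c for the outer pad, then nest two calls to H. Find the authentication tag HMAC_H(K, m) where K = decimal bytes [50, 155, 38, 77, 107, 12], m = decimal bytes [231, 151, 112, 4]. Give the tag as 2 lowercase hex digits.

Key decimal bytes [50, 155, 38, 77, 107, 12] = 32 9b 26 4d 6b 0c is exactly B = 6 bytes: K' = 32 9b 26 4d 6b 0c.
K' ⊕ ipad = 04 ad 10 7b 5d 3a.  K' ⊕ opad = 6e c7 7a 11 37 50.
Inner input = (K'⊕ipad) ∥ m = 04 ad 10 7b 5d 3a ∥ e7 97 70 04.
Inner hash: sum = 4+173+16+123+93+58+231+151+112+4 = 965; mod 256 = 197 → c5.
Outer input = (K'⊕opad) ∥ inner = 6e c7 7a 11 37 50 ∥ c5.
Outer hash (tag): sum = 110+199+122+17+55+80+197 = 780; mod 256 = 12 → 0c.

0c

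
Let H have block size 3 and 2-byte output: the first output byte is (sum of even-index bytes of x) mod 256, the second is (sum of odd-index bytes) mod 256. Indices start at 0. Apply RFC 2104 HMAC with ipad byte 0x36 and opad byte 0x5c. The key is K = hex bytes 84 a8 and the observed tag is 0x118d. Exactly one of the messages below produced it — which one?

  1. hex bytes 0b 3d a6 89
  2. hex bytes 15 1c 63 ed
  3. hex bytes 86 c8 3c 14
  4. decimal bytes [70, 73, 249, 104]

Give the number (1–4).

4

Key hex bytes 84 a8 is 2 bytes ≤ B = 3; zero-pad to 3 bytes: K' = 84 a8 00.
K' ⊕ ipad = b2 9e 36; K' ⊕ opad = d8 f4 5c.
m1: inner = H(b2 9e 36 0b 3d a6 89) = ae 4f; tag = H(d8 f4 5c ae 4f) = 83a2
m2: inner = H(b2 9e 36 15 1c 63 ed) = f1 16; tag = H(d8 f4 5c f1 16) = 4ae5
m3: inner = H(b2 9e 36 86 c8 3c 14) = c4 60; tag = H(d8 f4 5c c4 60) = 94b8
m4: inner = H(b2 9e 36 46 49 f9 68) = 99 dd; tag = H(d8 f4 5c 99 dd) = 118d ← matches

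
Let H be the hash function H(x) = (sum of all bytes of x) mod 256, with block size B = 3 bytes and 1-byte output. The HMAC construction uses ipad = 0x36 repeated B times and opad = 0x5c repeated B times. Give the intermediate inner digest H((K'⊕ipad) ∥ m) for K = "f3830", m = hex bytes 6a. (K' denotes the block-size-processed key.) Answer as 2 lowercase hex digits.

d8

Key "f3830" = 66 33 38 33 30 is 5 bytes > B = 3, so hash it first: H(key) = 34, then zero-pad to 3 bytes: K' = 34 00 00.
K' ⊕ ipad = 02 36 36.
Inner input = 02 36 36 ∥ 6a.
Inner hash: sum = 2+54+54+106 = 216 → d8.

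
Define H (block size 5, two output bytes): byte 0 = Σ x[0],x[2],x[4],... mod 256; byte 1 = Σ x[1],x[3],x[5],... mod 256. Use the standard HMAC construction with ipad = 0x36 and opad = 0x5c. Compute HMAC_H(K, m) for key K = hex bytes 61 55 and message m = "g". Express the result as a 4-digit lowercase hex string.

f528

Key hex bytes 61 55 is 2 bytes ≤ B = 5; zero-pad to 5 bytes: K' = 61 55 00 00 00.
K' ⊕ ipad = 57 63 36 36 36.  K' ⊕ opad = 3d 09 5c 5c 5c.
Inner input = (K'⊕ipad) ∥ m = 57 63 36 36 36 ∥ 67.
Inner hash: even-index sum = 195 mod 256 = 195; odd-index sum = 256 mod 256 = 0 → c3 00.
Outer input = (K'⊕opad) ∥ inner = 3d 09 5c 5c 5c ∥ c3 00.
Outer hash (tag): even-index sum = 245 mod 256 = 245; odd-index sum = 296 mod 256 = 40 → f5 28.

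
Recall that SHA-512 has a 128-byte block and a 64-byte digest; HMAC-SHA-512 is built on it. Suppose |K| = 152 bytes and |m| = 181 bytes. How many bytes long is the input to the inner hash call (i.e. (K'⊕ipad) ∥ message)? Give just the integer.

309

Key is 152 > 128 bytes, so it is hashed to 64 bytes then zero-padded to 128: |K'| = 128.
Inner input = (K'⊕ipad) ∥ m → 128 + 181 = 309 bytes.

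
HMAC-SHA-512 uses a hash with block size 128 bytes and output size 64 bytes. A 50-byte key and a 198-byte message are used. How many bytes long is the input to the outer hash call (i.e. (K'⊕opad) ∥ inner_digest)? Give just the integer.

192

Key is 50 ≤ 128 bytes, zero-padded: |K'| = 128.
Outer input = (K'⊕opad) ∥ H(inner) → 128 + 64 = 192 bytes.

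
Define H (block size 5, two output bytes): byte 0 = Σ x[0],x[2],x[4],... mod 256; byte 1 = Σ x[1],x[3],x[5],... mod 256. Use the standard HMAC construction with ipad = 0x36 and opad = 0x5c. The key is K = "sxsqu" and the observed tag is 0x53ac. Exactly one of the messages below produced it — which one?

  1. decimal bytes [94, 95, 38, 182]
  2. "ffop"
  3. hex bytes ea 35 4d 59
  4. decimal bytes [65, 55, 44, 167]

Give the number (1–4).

Key "sxsqu" = 73 78 73 71 75 is exactly B = 5 bytes: K' = 73 78 73 71 75.
K' ⊕ ipad = 45 4e 45 47 43; K' ⊕ opad = 2f 24 2f 2d 29.
m1: inner = H(45 4e 45 47 43 5e 5f 26 b6) = e2 19; tag = H(2f 24 2f 2d 29 e2 19) = a033
m2: inner = H(45 4e 45 47 43 66 66 6f 70) = a3 6a; tag = H(2f 24 2f 2d 29 a3 6a) = f1f4
m3: inner = H(45 4e 45 47 43 ea 35 4d 59) = 5b cc; tag = H(2f 24 2f 2d 29 5b cc) = 53ac ← matches
m4: inner = H(45 4e 45 47 43 41 37 2c a7) = ab 02; tag = H(2f 24 2f 2d 29 ab 02) = 89fc

3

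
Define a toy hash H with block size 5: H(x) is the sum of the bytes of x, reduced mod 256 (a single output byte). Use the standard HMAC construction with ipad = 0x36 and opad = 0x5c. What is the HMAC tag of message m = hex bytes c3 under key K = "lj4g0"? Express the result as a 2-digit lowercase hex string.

Key "lj4g0" = 6c 6a 34 67 30 is exactly B = 5 bytes: K' = 6c 6a 34 67 30.
K' ⊕ ipad = 5a 5c 02 51 06.  K' ⊕ opad = 30 36 68 3b 6c.
Inner input = (K'⊕ipad) ∥ m = 5a 5c 02 51 06 ∥ c3.
Inner hash: sum = 90+92+2+81+6+195 = 466; mod 256 = 210 → d2.
Outer input = (K'⊕opad) ∥ inner = 30 36 68 3b 6c ∥ d2.
Outer hash (tag): sum = 48+54+104+59+108+210 = 583; mod 256 = 71 → 47.

47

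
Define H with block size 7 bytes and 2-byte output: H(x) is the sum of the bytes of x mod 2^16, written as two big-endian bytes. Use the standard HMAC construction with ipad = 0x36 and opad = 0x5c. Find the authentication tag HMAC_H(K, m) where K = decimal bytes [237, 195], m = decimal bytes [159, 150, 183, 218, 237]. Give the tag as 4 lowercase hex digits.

03b3

Key decimal bytes [237, 195] = ed c3 is 2 bytes ≤ B = 7; zero-pad to 7 bytes: K' = ed c3 00 00 00 00 00.
K' ⊕ ipad = db f5 36 36 36 36 36.  K' ⊕ opad = b1 9f 5c 5c 5c 5c 5c.
Inner input = (K'⊕ipad) ∥ m = db f5 36 36 36 36 36 ∥ 9f 96 b7 da ed.
Inner hash: sum = 219+245+54+54+54+54+54+159+150+183+218+237 = 1681 → 06 91.
Outer input = (K'⊕opad) ∥ inner = b1 9f 5c 5c 5c 5c 5c ∥ 06 91.
Outer hash (tag): sum = 177+159+92+92+92+92+92+6+145 = 947 → 03 b3.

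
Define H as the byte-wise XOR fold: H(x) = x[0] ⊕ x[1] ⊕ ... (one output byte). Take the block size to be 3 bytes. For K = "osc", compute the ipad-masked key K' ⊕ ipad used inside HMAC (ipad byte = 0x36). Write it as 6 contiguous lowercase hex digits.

594555

Key "osc" = 6f 73 63 is exactly B = 3 bytes: K' = 6f 73 63.
XOR each byte with 0x36: 6f⊕36=59, 73⊕36=45, 63⊕36=55.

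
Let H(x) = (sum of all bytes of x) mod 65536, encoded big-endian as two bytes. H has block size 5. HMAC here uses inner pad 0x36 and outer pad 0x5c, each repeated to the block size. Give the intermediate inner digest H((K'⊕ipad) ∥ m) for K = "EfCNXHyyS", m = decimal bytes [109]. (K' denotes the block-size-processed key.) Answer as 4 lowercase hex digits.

015b

Key "EfCNXHyyS" = 45 66 43 4e 58 48 79 79 53 is 9 bytes > B = 5, so hash it first: H(key) = 03 21, then zero-pad to 5 bytes: K' = 03 21 00 00 00.
K' ⊕ ipad = 35 17 36 36 36.
Inner input = 35 17 36 36 36 ∥ 6d.
Inner hash: sum = 53+23+54+54+54+109 = 347 → 01 5b.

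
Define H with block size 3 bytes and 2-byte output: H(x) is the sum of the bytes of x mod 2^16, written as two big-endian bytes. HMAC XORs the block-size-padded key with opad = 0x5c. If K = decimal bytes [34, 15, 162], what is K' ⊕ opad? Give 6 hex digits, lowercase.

Key decimal bytes [34, 15, 162] = 22 0f a2 is exactly B = 3 bytes: K' = 22 0f a2.
XOR each byte with 0x5c: 22⊕5c=7e, 0f⊕5c=53, a2⊕5c=fe.

7e53fe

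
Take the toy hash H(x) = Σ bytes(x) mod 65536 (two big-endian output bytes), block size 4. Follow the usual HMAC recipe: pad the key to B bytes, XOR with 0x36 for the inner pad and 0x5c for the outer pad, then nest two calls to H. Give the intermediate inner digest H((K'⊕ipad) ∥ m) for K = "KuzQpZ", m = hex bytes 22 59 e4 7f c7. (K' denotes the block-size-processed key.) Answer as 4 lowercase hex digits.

03a8

Key "KuzQpZ" = 4b 75 7a 51 70 5a is 6 bytes > B = 4, so hash it first: H(key) = 02 55, then zero-pad to 4 bytes: K' = 02 55 00 00.
K' ⊕ ipad = 34 63 36 36.
Inner input = 34 63 36 36 ∥ 22 59 e4 7f c7.
Inner hash: sum = 52+99+54+54+34+89+228+127+199 = 936 → 03 a8.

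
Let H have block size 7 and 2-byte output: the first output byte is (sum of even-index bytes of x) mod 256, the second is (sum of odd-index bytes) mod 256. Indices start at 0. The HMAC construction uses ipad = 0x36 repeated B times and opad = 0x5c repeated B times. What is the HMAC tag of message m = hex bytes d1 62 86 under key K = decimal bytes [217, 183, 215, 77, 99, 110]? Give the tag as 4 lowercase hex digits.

Key decimal bytes [217, 183, 215, 77, 99, 110] = d9 b7 d7 4d 63 6e is 6 bytes ≤ B = 7; zero-pad to 7 bytes: K' = d9 b7 d7 4d 63 6e 00.
K' ⊕ ipad = ef 81 e1 7b 55 58 36.  K' ⊕ opad = 85 eb 8b 11 3f 32 5c.
Inner input = (K'⊕ipad) ∥ m = ef 81 e1 7b 55 58 36 ∥ d1 62 86.
Inner hash: even-index sum = 701 mod 256 = 189; odd-index sum = 683 mod 256 = 171 → bd ab.
Outer input = (K'⊕opad) ∥ inner = 85 eb 8b 11 3f 32 5c ∥ bd ab.
Outer hash (tag): even-index sum = 598 mod 256 = 86; odd-index sum = 491 mod 256 = 235 → 56 eb.

56eb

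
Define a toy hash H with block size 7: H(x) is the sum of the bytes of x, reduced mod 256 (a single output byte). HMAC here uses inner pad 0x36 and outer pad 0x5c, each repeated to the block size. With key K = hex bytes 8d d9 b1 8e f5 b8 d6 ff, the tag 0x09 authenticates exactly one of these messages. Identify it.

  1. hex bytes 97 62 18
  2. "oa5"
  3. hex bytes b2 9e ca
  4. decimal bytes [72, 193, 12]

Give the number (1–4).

1

Key hex bytes 8d d9 b1 8e f5 b8 d6 ff is 8 bytes > B = 7, so hash it first: H(key) = 27, then zero-pad to 7 bytes: K' = 27 00 00 00 00 00 00.
K' ⊕ ipad = 11 36 36 36 36 36 36; K' ⊕ opad = 7b 5c 5c 5c 5c 5c 5c.
m1: inner = H(11 36 36 36 36 36 36 97 62 18) = 66; tag = H(7b 5c 5c 5c 5c 5c 5c 66) = 09 ← matches
m2: inner = H(11 36 36 36 36 36 36 6f 61 35) = 5a; tag = H(7b 5c 5c 5c 5c 5c 5c 5a) = fd
m3: inner = H(11 36 36 36 36 36 36 b2 9e ca) = 6f; tag = H(7b 5c 5c 5c 5c 5c 5c 6f) = 12
m4: inner = H(11 36 36 36 36 36 36 48 c1 0c) = 6a; tag = H(7b 5c 5c 5c 5c 5c 5c 6a) = 0d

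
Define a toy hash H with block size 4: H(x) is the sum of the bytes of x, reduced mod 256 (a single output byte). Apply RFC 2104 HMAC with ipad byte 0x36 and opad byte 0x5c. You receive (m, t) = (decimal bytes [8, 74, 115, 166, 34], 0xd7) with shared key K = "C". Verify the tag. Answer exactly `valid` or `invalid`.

valid

Key "C" = 43 is 1 byte ≤ B = 4; zero-pad to 4 bytes: K' = 43 00 00 00.
K' ⊕ ipad = 75 36 36 36; K' ⊕ opad = 1f 5c 5c 5c.
Inner hash: sum = 117+54+54+54+8+74+115+166+34 = 676; mod 256 = 164 → a4.
Outer hash (recomputed tag): sum = 31+92+92+92+164 = 471; mod 256 = 215 → d7.
Recomputed tag = d7; claimed = d7 → match.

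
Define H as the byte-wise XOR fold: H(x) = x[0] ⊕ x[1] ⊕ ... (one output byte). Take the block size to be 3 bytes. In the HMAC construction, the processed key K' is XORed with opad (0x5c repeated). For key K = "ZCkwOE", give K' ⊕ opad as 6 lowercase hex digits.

Key "ZCkwOE" = 5a 43 6b 77 4f 45 is 6 bytes > B = 3, so hash it first: H(key) = 0f, then zero-pad to 3 bytes: K' = 0f 00 00.
XOR each byte with 0x5c: 0f⊕5c=53, 00⊕5c=5c, 00⊕5c=5c.

535c5c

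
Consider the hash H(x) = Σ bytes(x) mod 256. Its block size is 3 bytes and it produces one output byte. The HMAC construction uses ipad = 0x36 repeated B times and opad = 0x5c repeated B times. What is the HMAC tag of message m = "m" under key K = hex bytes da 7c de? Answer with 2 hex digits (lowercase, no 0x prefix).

Key hex bytes da 7c de is exactly B = 3 bytes: K' = da 7c de.
K' ⊕ ipad = ec 4a e8.  K' ⊕ opad = 86 20 82.
Inner input = (K'⊕ipad) ∥ m = ec 4a e8 ∥ 6d.
Inner hash: sum = 236+74+232+109 = 651; mod 256 = 139 → 8b.
Outer input = (K'⊕opad) ∥ inner = 86 20 82 ∥ 8b.
Outer hash (tag): sum = 134+32+130+139 = 435; mod 256 = 179 → b3.

b3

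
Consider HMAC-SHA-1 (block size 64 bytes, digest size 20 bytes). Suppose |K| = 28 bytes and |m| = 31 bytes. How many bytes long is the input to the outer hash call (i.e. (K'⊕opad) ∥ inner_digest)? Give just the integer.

Key is 28 ≤ 64 bytes, zero-padded: |K'| = 64.
Outer input = (K'⊕opad) ∥ H(inner) → 64 + 20 = 84 bytes.

84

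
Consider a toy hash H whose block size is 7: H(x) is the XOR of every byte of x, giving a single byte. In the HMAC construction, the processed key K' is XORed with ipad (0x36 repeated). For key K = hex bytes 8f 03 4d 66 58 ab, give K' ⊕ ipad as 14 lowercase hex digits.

b9357b506e9d36

Key hex bytes 8f 03 4d 66 58 ab is 6 bytes ≤ B = 7; zero-pad to 7 bytes: K' = 8f 03 4d 66 58 ab 00.
XOR each byte with 0x36: 8f⊕36=b9, 03⊕36=35, 4d⊕36=7b, 66⊕36=50, 58⊕36=6e, ab⊕36=9d, 00⊕36=36.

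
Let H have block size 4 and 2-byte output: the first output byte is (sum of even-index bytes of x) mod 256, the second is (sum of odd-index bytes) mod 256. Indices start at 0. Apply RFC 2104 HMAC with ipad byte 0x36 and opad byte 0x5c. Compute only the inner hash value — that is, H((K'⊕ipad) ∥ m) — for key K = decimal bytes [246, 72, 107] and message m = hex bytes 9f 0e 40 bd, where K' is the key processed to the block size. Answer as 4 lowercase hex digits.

fc7f

Key decimal bytes [246, 72, 107] = f6 48 6b is 3 bytes ≤ B = 4; zero-pad to 4 bytes: K' = f6 48 6b 00.
K' ⊕ ipad = c0 7e 5d 36.
Inner input = c0 7e 5d 36 ∥ 9f 0e 40 bd.
Inner hash: even-index sum = 508 mod 256 = 252; odd-index sum = 383 mod 256 = 127 → fc 7f.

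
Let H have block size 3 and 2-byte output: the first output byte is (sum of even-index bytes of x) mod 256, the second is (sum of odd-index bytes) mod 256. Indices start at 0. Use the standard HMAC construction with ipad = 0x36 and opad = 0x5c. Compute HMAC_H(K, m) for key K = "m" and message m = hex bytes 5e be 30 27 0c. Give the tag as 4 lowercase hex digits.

Key "m" = 6d is 1 byte ≤ B = 3; zero-pad to 3 bytes: K' = 6d 00 00.
K' ⊕ ipad = 5b 36 36.  K' ⊕ opad = 31 5c 5c.
Inner input = (K'⊕ipad) ∥ m = 5b 36 36 ∥ 5e be 30 27 0c.
Inner hash: even-index sum = 374 mod 256 = 118; odd-index sum = 208 mod 256 = 208 → 76 d0.
Outer input = (K'⊕opad) ∥ inner = 31 5c 5c ∥ 76 d0.
Outer hash (tag): even-index sum = 349 mod 256 = 93; odd-index sum = 210 mod 256 = 210 → 5d d2.

5dd2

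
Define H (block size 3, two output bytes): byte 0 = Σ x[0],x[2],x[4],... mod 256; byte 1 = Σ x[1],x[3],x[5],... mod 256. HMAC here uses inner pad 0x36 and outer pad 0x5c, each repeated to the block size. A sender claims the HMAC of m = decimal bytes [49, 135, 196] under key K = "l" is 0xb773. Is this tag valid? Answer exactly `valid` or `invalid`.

valid

Key "l" = 6c is 1 byte ≤ B = 3; zero-pad to 3 bytes: K' = 6c 00 00.
K' ⊕ ipad = 5a 36 36; K' ⊕ opad = 30 5c 5c.
Inner hash: even-index sum = 279 mod 256 = 23; odd-index sum = 299 mod 256 = 43 → 17 2b.
Outer hash (recomputed tag): even-index sum = 183 mod 256 = 183; odd-index sum = 115 mod 256 = 115 → b7 73.
Recomputed tag = b773; claimed = b773 → match.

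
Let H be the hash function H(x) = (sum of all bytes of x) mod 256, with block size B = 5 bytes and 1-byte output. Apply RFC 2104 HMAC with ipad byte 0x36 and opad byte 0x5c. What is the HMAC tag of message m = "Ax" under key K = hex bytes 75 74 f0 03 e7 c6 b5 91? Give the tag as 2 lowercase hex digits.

Key hex bytes 75 74 f0 03 e7 c6 b5 91 is 8 bytes > B = 5, so hash it first: H(key) = cf, then zero-pad to 5 bytes: K' = cf 00 00 00 00.
K' ⊕ ipad = f9 36 36 36 36.  K' ⊕ opad = 93 5c 5c 5c 5c.
Inner input = (K'⊕ipad) ∥ m = f9 36 36 36 36 ∥ 41 78.
Inner hash: sum = 249+54+54+54+54+65+120 = 650; mod 256 = 138 → 8a.
Outer input = (K'⊕opad) ∥ inner = 93 5c 5c 5c 5c ∥ 8a.
Outer hash (tag): sum = 147+92+92+92+92+138 = 653; mod 256 = 141 → 8d.

8d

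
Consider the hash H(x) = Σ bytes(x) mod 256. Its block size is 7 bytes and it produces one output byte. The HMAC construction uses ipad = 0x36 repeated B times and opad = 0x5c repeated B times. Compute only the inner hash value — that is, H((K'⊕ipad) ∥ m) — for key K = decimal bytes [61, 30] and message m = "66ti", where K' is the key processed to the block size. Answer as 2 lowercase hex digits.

Key decimal bytes [61, 30] = 3d 1e is 2 bytes ≤ B = 7; zero-pad to 7 bytes: K' = 3d 1e 00 00 00 00 00.
K' ⊕ ipad = 0b 28 36 36 36 36 36.
Inner input = 0b 28 36 36 36 36 36 ∥ 36 36 74 69.
Inner hash: sum = 11+40+54+54+54+54+54+54+54+116+105 = 650; mod 256 = 138 → 8a.

8a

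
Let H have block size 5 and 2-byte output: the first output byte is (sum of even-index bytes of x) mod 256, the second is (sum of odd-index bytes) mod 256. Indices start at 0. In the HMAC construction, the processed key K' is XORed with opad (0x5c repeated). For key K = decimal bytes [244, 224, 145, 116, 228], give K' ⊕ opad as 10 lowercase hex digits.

Key decimal bytes [244, 224, 145, 116, 228] = f4 e0 91 74 e4 is exactly B = 5 bytes: K' = f4 e0 91 74 e4.
XOR each byte with 0x5c: f4⊕5c=a8, e0⊕5c=bc, 91⊕5c=cd, 74⊕5c=28, e4⊕5c=b8.

a8bccd28b8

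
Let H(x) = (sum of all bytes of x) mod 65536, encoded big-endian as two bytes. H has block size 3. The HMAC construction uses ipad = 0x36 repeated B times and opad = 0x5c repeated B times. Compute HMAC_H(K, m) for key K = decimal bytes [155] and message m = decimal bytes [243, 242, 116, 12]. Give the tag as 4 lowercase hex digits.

0200

Key decimal bytes [155] = 9b is 1 byte ≤ B = 3; zero-pad to 3 bytes: K' = 9b 00 00.
K' ⊕ ipad = ad 36 36.  K' ⊕ opad = c7 5c 5c.
Inner input = (K'⊕ipad) ∥ m = ad 36 36 ∥ f3 f2 74 0c.
Inner hash: sum = 173+54+54+243+242+116+12 = 894 → 03 7e.
Outer input = (K'⊕opad) ∥ inner = c7 5c 5c ∥ 03 7e.
Outer hash (tag): sum = 199+92+92+3+126 = 512 → 02 00.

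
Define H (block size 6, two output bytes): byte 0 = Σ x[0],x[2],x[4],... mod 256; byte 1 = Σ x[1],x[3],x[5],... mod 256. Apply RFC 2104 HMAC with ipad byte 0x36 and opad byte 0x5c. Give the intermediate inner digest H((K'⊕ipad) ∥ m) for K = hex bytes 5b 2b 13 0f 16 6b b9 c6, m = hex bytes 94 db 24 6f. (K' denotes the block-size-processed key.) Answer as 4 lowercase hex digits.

2f13

Key hex bytes 5b 2b 13 0f 16 6b b9 c6 is 8 bytes > B = 6, so hash it first: H(key) = 3d 6b, then zero-pad to 6 bytes: K' = 3d 6b 00 00 00 00.
K' ⊕ ipad = 0b 5d 36 36 36 36.
Inner input = 0b 5d 36 36 36 36 ∥ 94 db 24 6f.
Inner hash: even-index sum = 303 mod 256 = 47; odd-index sum = 531 mod 256 = 19 → 2f 13.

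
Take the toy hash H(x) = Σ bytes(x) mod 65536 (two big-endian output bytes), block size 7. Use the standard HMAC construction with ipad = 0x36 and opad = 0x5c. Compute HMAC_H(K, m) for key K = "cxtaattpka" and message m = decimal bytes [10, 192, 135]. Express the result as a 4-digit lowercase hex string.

0323

Key "cxtaattpka" = 63 78 74 61 61 74 74 70 6b 61 is 10 bytes > B = 7, so hash it first: H(key) = 04 35, then zero-pad to 7 bytes: K' = 04 35 00 00 00 00 00.
K' ⊕ ipad = 32 03 36 36 36 36 36.  K' ⊕ opad = 58 69 5c 5c 5c 5c 5c.
Inner input = (K'⊕ipad) ∥ m = 32 03 36 36 36 36 36 ∥ 0a c0 87.
Inner hash: sum = 50+3+54+54+54+54+54+10+192+135 = 660 → 02 94.
Outer input = (K'⊕opad) ∥ inner = 58 69 5c 5c 5c 5c 5c ∥ 02 94.
Outer hash (tag): sum = 88+105+92+92+92+92+92+2+148 = 803 → 03 23.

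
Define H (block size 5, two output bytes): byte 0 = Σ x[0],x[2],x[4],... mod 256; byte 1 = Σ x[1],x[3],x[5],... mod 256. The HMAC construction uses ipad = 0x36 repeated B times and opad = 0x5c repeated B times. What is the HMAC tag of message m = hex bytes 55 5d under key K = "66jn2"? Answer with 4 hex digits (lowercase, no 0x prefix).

Key "66jn2" = 36 36 6a 6e 32 is exactly B = 5 bytes: K' = 36 36 6a 6e 32.
K' ⊕ ipad = 00 00 5c 58 04.  K' ⊕ opad = 6a 6a 36 32 6e.
Inner input = (K'⊕ipad) ∥ m = 00 00 5c 58 04 ∥ 55 5d.
Inner hash: even-index sum = 189 mod 256 = 189; odd-index sum = 173 mod 256 = 173 → bd ad.
Outer input = (K'⊕opad) ∥ inner = 6a 6a 36 32 6e ∥ bd ad.
Outer hash (tag): even-index sum = 443 mod 256 = 187; odd-index sum = 345 mod 256 = 89 → bb 59.

bb59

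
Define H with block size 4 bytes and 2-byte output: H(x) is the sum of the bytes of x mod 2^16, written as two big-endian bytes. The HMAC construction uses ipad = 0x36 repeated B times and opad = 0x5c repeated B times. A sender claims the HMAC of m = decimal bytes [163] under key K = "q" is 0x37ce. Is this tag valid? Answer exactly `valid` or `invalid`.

Key "q" = 71 is 1 byte ≤ B = 4; zero-pad to 4 bytes: K' = 71 00 00 00.
K' ⊕ ipad = 47 36 36 36; K' ⊕ opad = 2d 5c 5c 5c.
Inner hash: sum = 71+54+54+54+163 = 396 → 01 8c.
Outer hash (recomputed tag): sum = 45+92+92+92+1+140 = 462 → 01 ce.
Recomputed tag = 01ce; claimed = 37ce → mismatch.

invalid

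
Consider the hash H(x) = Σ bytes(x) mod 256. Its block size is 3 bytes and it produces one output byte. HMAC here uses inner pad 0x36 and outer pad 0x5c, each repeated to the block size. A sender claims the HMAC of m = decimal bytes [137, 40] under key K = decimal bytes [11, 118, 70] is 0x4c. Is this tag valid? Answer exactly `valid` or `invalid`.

Key decimal bytes [11, 118, 70] = 0b 76 46 is exactly B = 3 bytes: K' = 0b 76 46.
K' ⊕ ipad = 3d 40 70; K' ⊕ opad = 57 2a 1a.
Inner hash: sum = 61+64+112+137+40 = 414; mod 256 = 158 → 9e.
Outer hash (recomputed tag): sum = 87+42+26+158 = 313; mod 256 = 57 → 39.
Recomputed tag = 39; claimed = 4c → mismatch.

invalid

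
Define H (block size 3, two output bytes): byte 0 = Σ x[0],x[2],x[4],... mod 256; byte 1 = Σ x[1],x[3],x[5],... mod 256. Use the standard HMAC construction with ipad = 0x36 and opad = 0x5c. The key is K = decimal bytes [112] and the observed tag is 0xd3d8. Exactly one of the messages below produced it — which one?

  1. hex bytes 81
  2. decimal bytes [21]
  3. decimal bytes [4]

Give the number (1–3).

2

Key decimal bytes [112] = 70 is 1 byte ≤ B = 3; zero-pad to 3 bytes: K' = 70 00 00.
K' ⊕ ipad = 46 36 36; K' ⊕ opad = 2c 5c 5c.
m1: inner = H(46 36 36 81) = 7c b7; tag = H(2c 5c 5c 7c b7) = 3fd8
m2: inner = H(46 36 36 15) = 7c 4b; tag = H(2c 5c 5c 7c 4b) = d3d8 ← matches
m3: inner = H(46 36 36 04) = 7c 3a; tag = H(2c 5c 5c 7c 3a) = c2d8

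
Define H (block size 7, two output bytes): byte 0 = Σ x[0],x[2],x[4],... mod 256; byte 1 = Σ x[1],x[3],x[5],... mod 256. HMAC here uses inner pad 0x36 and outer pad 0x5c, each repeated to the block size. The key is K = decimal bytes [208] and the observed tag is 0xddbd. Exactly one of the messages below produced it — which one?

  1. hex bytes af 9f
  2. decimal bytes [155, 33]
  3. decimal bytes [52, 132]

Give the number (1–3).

2

Key decimal bytes [208] = d0 is 1 byte ≤ B = 7; zero-pad to 7 bytes: K' = d0 00 00 00 00 00 00.
K' ⊕ ipad = e6 36 36 36 36 36 36; K' ⊕ opad = 8c 5c 5c 5c 5c 5c 5c.
m1: inner = H(e6 36 36 36 36 36 36 af 9f) = 27 51; tag = H(8c 5c 5c 5c 5c 5c 5c 27 51) = f13b
m2: inner = H(e6 36 36 36 36 36 36 9b 21) = a9 3d; tag = H(8c 5c 5c 5c 5c 5c 5c a9 3d) = ddbd ← matches
m3: inner = H(e6 36 36 36 36 36 36 34 84) = 0c d6; tag = H(8c 5c 5c 5c 5c 5c 5c 0c d6) = 7620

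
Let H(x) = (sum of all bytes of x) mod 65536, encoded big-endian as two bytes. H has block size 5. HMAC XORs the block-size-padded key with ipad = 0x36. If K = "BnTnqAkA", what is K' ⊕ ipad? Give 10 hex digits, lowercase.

Key "BnTnqAkA" = 42 6e 54 6e 71 41 6b 41 is 8 bytes > B = 5, so hash it first: H(key) = 02 d0, then zero-pad to 5 bytes: K' = 02 d0 00 00 00.
XOR each byte with 0x36: 02⊕36=34, d0⊕36=e6, 00⊕36=36, 00⊕36=36, 00⊕36=36.

34e6363636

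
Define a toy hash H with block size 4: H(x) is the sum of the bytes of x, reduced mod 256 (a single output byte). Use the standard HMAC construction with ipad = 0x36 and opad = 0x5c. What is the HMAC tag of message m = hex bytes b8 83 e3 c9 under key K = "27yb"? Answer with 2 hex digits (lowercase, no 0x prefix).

Key "27yb" = 32 37 79 62 is exactly B = 4 bytes: K' = 32 37 79 62.
K' ⊕ ipad = 04 01 4f 54.  K' ⊕ opad = 6e 6b 25 3e.
Inner input = (K'⊕ipad) ∥ m = 04 01 4f 54 ∥ b8 83 e3 c9.
Inner hash: sum = 4+1+79+84+184+131+227+201 = 911; mod 256 = 143 → 8f.
Outer input = (K'⊕opad) ∥ inner = 6e 6b 25 3e ∥ 8f.
Outer hash (tag): sum = 110+107+37+62+143 = 459; mod 256 = 203 → cb.

cb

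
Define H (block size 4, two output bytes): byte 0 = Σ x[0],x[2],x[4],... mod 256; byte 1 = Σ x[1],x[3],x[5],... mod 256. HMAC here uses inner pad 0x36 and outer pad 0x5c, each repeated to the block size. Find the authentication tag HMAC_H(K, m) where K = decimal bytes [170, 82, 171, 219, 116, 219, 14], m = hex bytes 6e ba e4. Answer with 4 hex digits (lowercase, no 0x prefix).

50de

Key decimal bytes [170, 82, 171, 219, 116, 219, 14] = aa 52 ab db 74 db 0e is 7 bytes > B = 4, so hash it first: H(key) = d7 08, then zero-pad to 4 bytes: K' = d7 08 00 00.
K' ⊕ ipad = e1 3e 36 36.  K' ⊕ opad = 8b 54 5c 5c.
Inner input = (K'⊕ipad) ∥ m = e1 3e 36 36 ∥ 6e ba e4.
Inner hash: even-index sum = 617 mod 256 = 105; odd-index sum = 302 mod 256 = 46 → 69 2e.
Outer input = (K'⊕opad) ∥ inner = 8b 54 5c 5c ∥ 69 2e.
Outer hash (tag): even-index sum = 336 mod 256 = 80; odd-index sum = 222 mod 256 = 222 → 50 de.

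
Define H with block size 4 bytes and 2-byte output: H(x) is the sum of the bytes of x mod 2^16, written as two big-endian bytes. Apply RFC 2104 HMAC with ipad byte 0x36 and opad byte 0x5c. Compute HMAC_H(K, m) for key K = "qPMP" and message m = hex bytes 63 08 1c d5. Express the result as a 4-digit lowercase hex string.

0142

Key "qPMP" = 71 50 4d 50 is exactly B = 4 bytes: K' = 71 50 4d 50.
K' ⊕ ipad = 47 66 7b 66.  K' ⊕ opad = 2d 0c 11 0c.
Inner input = (K'⊕ipad) ∥ m = 47 66 7b 66 ∥ 63 08 1c d5.
Inner hash: sum = 71+102+123+102+99+8+28+213 = 746 → 02 ea.
Outer input = (K'⊕opad) ∥ inner = 2d 0c 11 0c ∥ 02 ea.
Outer hash (tag): sum = 45+12+17+12+2+234 = 322 → 01 42.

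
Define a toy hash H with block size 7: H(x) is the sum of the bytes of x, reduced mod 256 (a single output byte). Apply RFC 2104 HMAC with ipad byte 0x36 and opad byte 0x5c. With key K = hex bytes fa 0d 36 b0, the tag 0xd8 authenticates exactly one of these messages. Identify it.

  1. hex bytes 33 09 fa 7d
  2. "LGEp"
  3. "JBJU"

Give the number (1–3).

Key hex bytes fa 0d 36 b0 is 4 bytes ≤ B = 7; zero-pad to 7 bytes: K' = fa 0d 36 b0 00 00 00.
K' ⊕ ipad = cc 3b 00 86 36 36 36; K' ⊕ opad = a6 51 6a ec 5c 5c 5c.
m1: inner = H(cc 3b 00 86 36 36 36 33 09 fa 7d) = e2; tag = H(a6 51 6a ec 5c 5c 5c e2) = 43
m2: inner = H(cc 3b 00 86 36 36 36 4c 47 45 70) = 77; tag = H(a6 51 6a ec 5c 5c 5c 77) = d8 ← matches
m3: inner = H(cc 3b 00 86 36 36 36 4a 42 4a 55) = 5a; tag = H(a6 51 6a ec 5c 5c 5c 5a) = bb

2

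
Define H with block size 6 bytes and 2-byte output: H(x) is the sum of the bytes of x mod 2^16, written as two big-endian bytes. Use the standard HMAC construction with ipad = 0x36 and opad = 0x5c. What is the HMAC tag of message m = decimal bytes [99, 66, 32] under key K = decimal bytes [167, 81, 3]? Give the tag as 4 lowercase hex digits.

0311

Key decimal bytes [167, 81, 3] = a7 51 03 is 3 bytes ≤ B = 6; zero-pad to 6 bytes: K' = a7 51 03 00 00 00.
K' ⊕ ipad = 91 67 35 36 36 36.  K' ⊕ opad = fb 0d 5f 5c 5c 5c.
Inner input = (K'⊕ipad) ∥ m = 91 67 35 36 36 36 ∥ 63 42 20.
Inner hash: sum = 145+103+53+54+54+54+99+66+32 = 660 → 02 94.
Outer input = (K'⊕opad) ∥ inner = fb 0d 5f 5c 5c 5c ∥ 02 94.
Outer hash (tag): sum = 251+13+95+92+92+92+2+148 = 785 → 03 11.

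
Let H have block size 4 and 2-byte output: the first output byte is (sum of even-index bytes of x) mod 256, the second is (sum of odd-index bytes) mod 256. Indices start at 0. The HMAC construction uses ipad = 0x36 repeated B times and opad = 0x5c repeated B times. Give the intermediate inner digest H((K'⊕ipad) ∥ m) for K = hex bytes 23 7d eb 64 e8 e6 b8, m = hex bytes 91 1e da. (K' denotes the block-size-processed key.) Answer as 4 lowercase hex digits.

3945

Key hex bytes 23 7d eb 64 e8 e6 b8 is 7 bytes > B = 4, so hash it first: H(key) = ae c7, then zero-pad to 4 bytes: K' = ae c7 00 00.
K' ⊕ ipad = 98 f1 36 36.
Inner input = 98 f1 36 36 ∥ 91 1e da.
Inner hash: even-index sum = 569 mod 256 = 57; odd-index sum = 325 mod 256 = 69 → 39 45.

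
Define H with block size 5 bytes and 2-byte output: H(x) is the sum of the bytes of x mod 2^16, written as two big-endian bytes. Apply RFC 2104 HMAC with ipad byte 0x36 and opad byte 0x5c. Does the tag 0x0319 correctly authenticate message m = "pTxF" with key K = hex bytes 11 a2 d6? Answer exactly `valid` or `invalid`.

valid

Key hex bytes 11 a2 d6 is 3 bytes ≤ B = 5; zero-pad to 5 bytes: K' = 11 a2 d6 00 00.
K' ⊕ ipad = 27 94 e0 36 36; K' ⊕ opad = 4d fe 8a 5c 5c.
Inner hash: sum = 39+148+224+54+54+112+84+120+70 = 905 → 03 89.
Outer hash (recomputed tag): sum = 77+254+138+92+92+3+137 = 793 → 03 19.
Recomputed tag = 0319; claimed = 0319 → match.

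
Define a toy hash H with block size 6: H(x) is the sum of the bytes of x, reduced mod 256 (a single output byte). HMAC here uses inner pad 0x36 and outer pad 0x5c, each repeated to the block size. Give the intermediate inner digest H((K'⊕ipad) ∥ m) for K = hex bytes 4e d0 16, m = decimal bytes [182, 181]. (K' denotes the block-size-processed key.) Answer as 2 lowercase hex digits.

8b

Key hex bytes 4e d0 16 is 3 bytes ≤ B = 6; zero-pad to 6 bytes: K' = 4e d0 16 00 00 00.
K' ⊕ ipad = 78 e6 20 36 36 36.
Inner input = 78 e6 20 36 36 36 ∥ b6 b5.
Inner hash: sum = 120+230+32+54+54+54+182+181 = 907; mod 256 = 139 → 8b.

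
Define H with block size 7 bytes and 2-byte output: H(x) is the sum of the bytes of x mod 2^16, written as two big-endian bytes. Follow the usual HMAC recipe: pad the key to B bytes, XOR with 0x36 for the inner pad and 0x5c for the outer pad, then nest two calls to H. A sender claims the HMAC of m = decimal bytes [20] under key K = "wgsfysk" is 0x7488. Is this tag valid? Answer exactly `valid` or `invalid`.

Key "wgsfysk" = 77 67 73 66 79 73 6b is exactly B = 7 bytes: K' = 77 67 73 66 79 73 6b.
K' ⊕ ipad = 41 51 45 50 4f 45 5d; K' ⊕ opad = 2b 3b 2f 3a 25 2f 37.
Inner hash: sum = 65+81+69+80+79+69+93+20 = 556 → 02 2c.
Outer hash (recomputed tag): sum = 43+59+47+58+37+47+55+2+44 = 392 → 01 88.
Recomputed tag = 0188; claimed = 7488 → mismatch.

invalid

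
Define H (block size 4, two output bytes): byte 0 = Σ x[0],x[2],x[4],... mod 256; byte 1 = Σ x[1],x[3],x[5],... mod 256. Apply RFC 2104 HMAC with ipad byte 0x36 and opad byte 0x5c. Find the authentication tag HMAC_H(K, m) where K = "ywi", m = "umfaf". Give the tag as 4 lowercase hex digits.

Key "ywi" = 79 77 69 is 3 bytes ≤ B = 4; zero-pad to 4 bytes: K' = 79 77 69 00.
K' ⊕ ipad = 4f 41 5f 36.  K' ⊕ opad = 25 2b 35 5c.
Inner input = (K'⊕ipad) ∥ m = 4f 41 5f 36 ∥ 75 6d 66 61 66.
Inner hash: even-index sum = 495 mod 256 = 239; odd-index sum = 325 mod 256 = 69 → ef 45.
Outer input = (K'⊕opad) ∥ inner = 25 2b 35 5c ∥ ef 45.
Outer hash (tag): even-index sum = 329 mod 256 = 73; odd-index sum = 204 mod 256 = 204 → 49 cc.

49cc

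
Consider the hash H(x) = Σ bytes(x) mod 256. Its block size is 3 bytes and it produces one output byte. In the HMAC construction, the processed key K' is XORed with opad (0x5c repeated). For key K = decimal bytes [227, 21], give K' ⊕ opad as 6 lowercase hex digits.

Key decimal bytes [227, 21] = e3 15 is 2 bytes ≤ B = 3; zero-pad to 3 bytes: K' = e3 15 00.
XOR each byte with 0x5c: e3⊕5c=bf, 15⊕5c=49, 00⊕5c=5c.

bf495c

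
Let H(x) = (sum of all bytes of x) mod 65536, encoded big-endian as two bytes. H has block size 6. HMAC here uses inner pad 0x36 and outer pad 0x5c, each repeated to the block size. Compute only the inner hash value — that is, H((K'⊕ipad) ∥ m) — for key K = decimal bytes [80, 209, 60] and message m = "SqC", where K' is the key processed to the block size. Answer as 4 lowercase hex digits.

Key decimal bytes [80, 209, 60] = 50 d1 3c is 3 bytes ≤ B = 6; zero-pad to 6 bytes: K' = 50 d1 3c 00 00 00.
K' ⊕ ipad = 66 e7 0a 36 36 36.
Inner input = 66 e7 0a 36 36 36 ∥ 53 71 43.
Inner hash: sum = 102+231+10+54+54+54+83+113+67 = 768 → 03 00.

0300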